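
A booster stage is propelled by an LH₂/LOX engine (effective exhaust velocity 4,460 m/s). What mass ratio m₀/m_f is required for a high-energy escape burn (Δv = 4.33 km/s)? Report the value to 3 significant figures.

m₀/m_f = exp(Δv / v_e) = exp(4330 / 4460.0) = exp(0.9709) = 2.6402.

mass ratio ≈ 2.64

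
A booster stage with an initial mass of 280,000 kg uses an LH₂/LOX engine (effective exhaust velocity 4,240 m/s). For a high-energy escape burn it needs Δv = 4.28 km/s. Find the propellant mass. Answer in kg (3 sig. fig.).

propellant mass ≈ 178000 kg

Rocket equation: m₀/m_f = exp(Δv / v_e) = exp(4280 / 4240.0) = exp(1.0094) = 2.7440.
m_f = 280,000 / 2.7440 = 102,041 kg, so propellant = m₀ − m_f = 280,000 − 102,041 = 177,959 kg.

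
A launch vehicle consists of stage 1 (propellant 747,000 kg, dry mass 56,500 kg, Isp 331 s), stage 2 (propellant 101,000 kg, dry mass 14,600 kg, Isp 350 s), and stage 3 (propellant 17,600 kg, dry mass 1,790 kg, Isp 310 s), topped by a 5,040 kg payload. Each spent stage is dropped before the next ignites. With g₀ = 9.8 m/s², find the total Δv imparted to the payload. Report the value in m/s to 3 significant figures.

Ignition mass of stage 1 = 747,000+56,500 + 101,000+14,600 + 17,600+1,790 + 5,040 = 943,530 kg.
Stage 1: m₀ = 943,530 kg, m_f = 943,530 − 747,000 = 196,530 kg; Δv = 331×9.8×ln(4.801) = 3243.8×1.5688 ≈ 5089 m/s.
Stage 2: m₀ = 140,030 kg, m_f = 140,030 − 101,000 = 39,030 kg; Δv = 350×9.8×ln(3.588) = 3430.0×1.2775 ≈ 4382 m/s.
Stage 3: m₀ = 24,430 kg, m_f = 24,430 − 17,600 = 6,830 kg; Δv = 310×9.8×ln(3.577) = 3038.0×1.2745 ≈ 3872 m/s.
Total Δv = 5089 + 4382 + 3872 = 13343 m/s.

Δv ≈ 13300 m/s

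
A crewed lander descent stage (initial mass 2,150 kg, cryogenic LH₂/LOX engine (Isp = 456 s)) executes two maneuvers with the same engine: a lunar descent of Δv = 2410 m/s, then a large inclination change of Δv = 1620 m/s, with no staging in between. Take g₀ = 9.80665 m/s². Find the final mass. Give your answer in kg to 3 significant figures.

final mass ≈ 873 kg

v_e = Isp · g₀ = 456 × 9.80665 = 4471.8 m/s.
After the first burn: m = 2150 × exp(−2410/4471.8) = 2150 × 0.58337 = 1,254.25 kg.
After the second burn: m = 1,254.25 × exp(−1620/4471.8) = 1,254.25 × 0.69610 = 873.083 kg.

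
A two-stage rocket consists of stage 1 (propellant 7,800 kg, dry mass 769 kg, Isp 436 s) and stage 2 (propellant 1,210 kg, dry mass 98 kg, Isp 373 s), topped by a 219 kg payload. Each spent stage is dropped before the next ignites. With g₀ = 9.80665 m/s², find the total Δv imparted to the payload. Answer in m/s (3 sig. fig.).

Ignition mass of stage 1 = 7,800+769 + 1,210+98 + 219 = 10,096 kg.
Stage 1: m₀ = 10,096 kg, m_f = 10,096 − 7,800 = 2,296 kg; Δv = 436×9.80665×ln(4.397) = 4275.7×1.4810 ≈ 6332 m/s.
Stage 2: m₀ = 1,527 kg, m_f = 1,527 − 1,210 = 317 kg; Δv = 373×9.80665×ln(4.817) = 3657.9×1.5722 ≈ 5751 m/s.
Total Δv = 6332 + 5751 = 12083 m/s.

Δv ≈ 12100 m/s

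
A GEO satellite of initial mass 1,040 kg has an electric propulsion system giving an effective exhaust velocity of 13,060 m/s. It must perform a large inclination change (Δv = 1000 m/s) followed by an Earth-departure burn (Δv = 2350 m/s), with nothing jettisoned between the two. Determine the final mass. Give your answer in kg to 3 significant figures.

After the first burn: m = 1040 × exp(−1000/13060.0) = 1040 × 0.92629 = 963.342 kg.
After the second burn: m = 963.342 × exp(−2350/13060.0) = 963.342 × 0.83532 = 804.699 kg.

final mass ≈ 805 kg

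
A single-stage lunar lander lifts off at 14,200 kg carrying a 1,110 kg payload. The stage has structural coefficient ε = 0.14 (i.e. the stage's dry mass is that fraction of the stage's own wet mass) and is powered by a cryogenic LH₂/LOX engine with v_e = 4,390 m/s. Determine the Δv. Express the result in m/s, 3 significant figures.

Stage wet mass = m₀ − payload = 14,200 − 1,110 = 13,090 kg.
Stage dry mass = ε × stage wet mass = 0.14 × 13,090 = 1,832.6 kg.
Burnout mass m_f = stage dry + payload = 1,832.6 + 1,110 = 2,942.6 kg.
Δv = v_e · ln(14,200/2,942.6) = 4390.0 × ln(4.826) = 4390.0 × 1.5739 ≈ 6910 m/s.

Δv ≈ 6910 m/s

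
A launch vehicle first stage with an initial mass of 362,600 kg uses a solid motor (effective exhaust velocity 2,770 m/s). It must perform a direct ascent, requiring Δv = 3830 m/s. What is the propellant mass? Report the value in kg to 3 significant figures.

From the ideal rocket equation, m₀/m_f = exp(Δv / v_e) = exp(3830 / 2770.0) = exp(1.3827) = 3.9855.
m_f = 362,600 / 3.9855 = 90,979.8 kg, so propellant = m₀ − m_f = 362,600 − 90,979.8 = 271,620.2 kg.

propellant mass ≈ 272000 kg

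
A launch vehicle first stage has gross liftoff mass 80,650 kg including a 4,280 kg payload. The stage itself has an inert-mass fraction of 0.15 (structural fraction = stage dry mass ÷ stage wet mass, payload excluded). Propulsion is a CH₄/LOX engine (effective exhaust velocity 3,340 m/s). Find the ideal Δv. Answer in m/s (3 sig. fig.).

Δv ≈ 5460 m/s

Stage wet mass = m₀ − payload = 80,650 − 4,280 = 76,370 kg.
Stage dry mass = ε × stage wet mass = 0.15 × 76,370 = 11,455.5 kg.
Burnout mass m_f = stage dry + payload = 11,455.5 + 4,280 = 15,735.5 kg.
Using Δv = v_e ln(m₀/m_f): Δv = v_e · ln(80,650/15,735.5) = 3340.0 × ln(5.125) = 3340.0 × 1.6342 ≈ 5458 m/s.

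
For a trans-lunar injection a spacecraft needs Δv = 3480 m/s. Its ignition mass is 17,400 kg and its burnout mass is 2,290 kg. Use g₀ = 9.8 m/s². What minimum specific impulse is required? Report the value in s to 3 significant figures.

ln(m₀/m_f) = ln(17400/2290) = ln(7.598) = 2.0279.
v_e = Δv / ln(m₀/m_f) = 3480 / 2.0279 = 1716.0 m/s.
Isp = v_e / g₀ = 1716.0 / 9.8 = 175.1 s.

Isp ≈ 175 s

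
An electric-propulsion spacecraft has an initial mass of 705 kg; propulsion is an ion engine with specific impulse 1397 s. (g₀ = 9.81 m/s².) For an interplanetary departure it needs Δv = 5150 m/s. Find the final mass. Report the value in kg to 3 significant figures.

v_e = Isp · g₀ = 1397 × 9.81 = 13704.6 m/s.
From the ideal rocket equation, m₀/m_f = exp(Δv / v_e) = exp(5150 / 13704.6) = exp(0.3758) = 1.4561.
m_f = m₀ / 1.4561 = 705 / 1.4561 = 484.17 kg.

final mass ≈ 484 kg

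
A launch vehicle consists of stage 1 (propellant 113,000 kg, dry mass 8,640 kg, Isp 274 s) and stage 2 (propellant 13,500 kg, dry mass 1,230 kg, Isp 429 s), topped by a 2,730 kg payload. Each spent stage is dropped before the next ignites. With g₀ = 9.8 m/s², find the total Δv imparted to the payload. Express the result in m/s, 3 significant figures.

Δv ≈ 10700 m/s

Ignition mass of stage 1 = 113,000+8,640 + 13,500+1,230 + 2,730 = 139,100 kg.
Stage 1: m₀ = 139,100 kg, m_f = 139,100 − 113,000 = 26,100 kg; Δv = 274×9.8×ln(5.33) = 2685.2×1.6733 ≈ 4493 m/s.
Stage 2: m₀ = 17,460 kg, m_f = 17,460 − 13,500 = 3,960 kg; Δv = 429×9.8×ln(4.409) = 4204.2×1.4837 ≈ 6238 m/s.
Total Δv = 4493 + 6238 = 10731 m/s.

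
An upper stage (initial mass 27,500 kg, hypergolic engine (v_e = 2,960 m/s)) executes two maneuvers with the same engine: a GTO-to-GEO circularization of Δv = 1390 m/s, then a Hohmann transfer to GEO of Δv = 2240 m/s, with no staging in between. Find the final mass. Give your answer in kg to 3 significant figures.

final mass ≈ 8070 kg

After the first burn: m = 27500 × exp(−1390/2960.0) = 27500 × 0.62526 = 17,194.7 kg.
After the second burn: m = 17,194.7 × exp(−2240/2960.0) = 17,194.7 × 0.46919 = 8,067.58 kg.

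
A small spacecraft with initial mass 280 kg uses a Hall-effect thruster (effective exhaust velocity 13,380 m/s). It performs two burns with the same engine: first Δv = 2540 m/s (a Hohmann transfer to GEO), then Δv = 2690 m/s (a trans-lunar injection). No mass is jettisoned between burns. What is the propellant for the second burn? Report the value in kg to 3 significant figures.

propellant for the second burn ≈ 42.2 kg

After the first burn: m = 280 × exp(−2540/13380.0) = 280 × 0.82710 = 231.588 kg.
After the second burn: m = 231.588 × exp(−2690/13380.0) = 231.588 × 0.81787 = 189.409 kg.
Second-burn propellant = 231.588 − 189.409 = 42.179 kg.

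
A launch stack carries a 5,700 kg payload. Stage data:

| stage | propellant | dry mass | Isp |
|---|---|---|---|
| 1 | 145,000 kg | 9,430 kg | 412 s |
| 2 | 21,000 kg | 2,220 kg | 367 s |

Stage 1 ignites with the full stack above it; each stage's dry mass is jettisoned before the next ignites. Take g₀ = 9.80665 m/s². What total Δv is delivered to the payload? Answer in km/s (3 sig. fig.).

Ignition mass of stage 1 = 145,000+9,430 + 21,000+2,220 + 5,700 = 183,350 kg.
Stage 1: m₀ = 183,350 kg, m_f = 183,350 − 145,000 = 38,350 kg; Δv = 412×9.80665×ln(4.781) = 4040.3×1.5646 ≈ 6322 m/s.
Stage 2: m₀ = 28,920 kg, m_f = 28,920 − 21,000 = 7,920 kg; Δv = 367×9.80665×ln(3.652) = 3599.0×1.2951 ≈ 4661 m/s.
Total Δv = 6322 + 4661 = 10983 m/s.

Δv ≈ 11.0 km/s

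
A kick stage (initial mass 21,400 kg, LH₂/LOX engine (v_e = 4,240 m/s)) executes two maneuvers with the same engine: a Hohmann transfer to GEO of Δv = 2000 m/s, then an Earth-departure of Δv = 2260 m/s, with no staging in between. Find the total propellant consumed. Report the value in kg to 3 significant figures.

After the first burn: m = 21400 × exp(−2000/4240.0) = 21400 × 0.62394 = 13,352.3 kg.
After the second burn: m = 13,352.3 × exp(−2260/4240.0) = 13,352.3 × 0.58683 = 7,835.53 kg.
Total propellant = m₀ − m_final = 21400 − 7,835.53 = 13,564.47 kg.

total propellant consumed ≈ 13600 kg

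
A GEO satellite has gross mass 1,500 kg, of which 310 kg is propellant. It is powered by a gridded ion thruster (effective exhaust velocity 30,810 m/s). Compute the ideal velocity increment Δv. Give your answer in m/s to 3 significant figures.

Δv ≈ 7130 m/s

m_f = m₀ − m_prop = 1,500 − 310 = 1,190 kg.
By the Tsiolkovsky rocket equation, Δv = v_e · ln(m₀/m_f) = 30810.0 × ln(1.261) = 30810.0 × 0.2315 ≈ 7132.9 m/s.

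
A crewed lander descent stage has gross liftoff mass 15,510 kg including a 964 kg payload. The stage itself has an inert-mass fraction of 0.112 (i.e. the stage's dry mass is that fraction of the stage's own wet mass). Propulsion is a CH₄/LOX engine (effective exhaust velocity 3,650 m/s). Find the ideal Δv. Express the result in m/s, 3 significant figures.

Δv ≈ 6530 m/s

Stage wet mass = m₀ − payload = 15,510 − 964 = 14,546 kg.
Stage dry mass = ε × stage wet mass = 0.112 × 14,546 = 1,629.15 kg.
Burnout mass m_f = stage dry + payload = 1,629.15 + 964 = 2,593.15 kg.
By the Tsiolkovsky rocket equation, Δv = v_e · ln(15,510/2,593.15) = 3650.0 × ln(5.981) = 3650.0 × 1.7886 ≈ 6528 m/s.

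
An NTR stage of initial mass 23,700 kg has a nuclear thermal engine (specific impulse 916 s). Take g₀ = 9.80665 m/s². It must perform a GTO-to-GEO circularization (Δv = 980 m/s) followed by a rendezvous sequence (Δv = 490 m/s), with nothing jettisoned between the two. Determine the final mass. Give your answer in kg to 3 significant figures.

final mass ≈ 20100 kg

v_e = Isp · g₀ = 916 × 9.80665 = 8982.9 m/s.
After the first burn: m = 23700 × exp(−980/8982.9) = 23700 × 0.89664 = 21,250.4 kg.
After the second burn: m = 21,250.4 × exp(−490/8982.9) = 21,250.4 × 0.94691 = 20,122.2 kg.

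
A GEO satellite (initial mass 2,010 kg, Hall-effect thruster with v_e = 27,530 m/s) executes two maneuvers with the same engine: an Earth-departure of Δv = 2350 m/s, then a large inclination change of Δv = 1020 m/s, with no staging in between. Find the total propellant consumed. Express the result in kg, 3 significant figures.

total propellant consumed ≈ 232 kg

After the first burn: m = 2010 × exp(−2350/27530.0) = 2010 × 0.91818 = 1,845.54 kg.
After the second burn: m = 1,845.54 × exp(−1020/27530.0) = 1,845.54 × 0.96363 = 1,778.42 kg.
Total propellant = m₀ − m_final = 2010 − 1,778.42 = 231.58 kg.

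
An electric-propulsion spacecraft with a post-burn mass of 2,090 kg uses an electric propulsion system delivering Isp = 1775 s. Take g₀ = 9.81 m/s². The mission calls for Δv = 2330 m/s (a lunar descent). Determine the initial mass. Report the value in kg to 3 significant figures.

initial mass ≈ 2390 kg

v_e = Isp · g₀ = 1775 × 9.81 = 17412.8 m/s.
By the Tsiolkovsky rocket equation, m₀/m_f = exp(Δv / v_e) = exp(2330 / 17412.8) = exp(0.1338) = 1.1432.
m₀ = m_f × 1.1432 = 2,090 × 1.1432 = 2,389.29 kg.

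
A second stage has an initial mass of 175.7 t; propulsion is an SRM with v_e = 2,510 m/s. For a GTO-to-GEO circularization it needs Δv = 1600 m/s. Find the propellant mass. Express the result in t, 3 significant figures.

propellant mass ≈ 82.8 t

m₀/m_f = exp(Δv / v_e) = exp(1600 / 2510.0) = exp(0.6375) = 1.8917.
m_f = 175.7 / 1.8917 = 92.8794 t, so propellant = m₀ − m_f = 175.7 − 92.8794 = 82.8206 t.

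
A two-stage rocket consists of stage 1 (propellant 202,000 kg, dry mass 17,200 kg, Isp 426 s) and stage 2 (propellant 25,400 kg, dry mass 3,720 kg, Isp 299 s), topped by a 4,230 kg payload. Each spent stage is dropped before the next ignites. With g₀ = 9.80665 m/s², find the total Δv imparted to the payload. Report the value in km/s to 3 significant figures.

Ignition mass of stage 1 = 202,000+17,200 + 25,400+3,720 + 4,230 = 252,550 kg.
Stage 1: m₀ = 252,550 kg, m_f = 252,550 − 202,000 = 50,550 kg; Δv = 426×9.80665×ln(4.996) = 4177.6×1.6086 ≈ 6720 m/s.
Stage 2: m₀ = 33,350 kg, m_f = 33,350 − 25,400 = 7,950 kg; Δv = 299×9.80665×ln(4.195) = 2932.2×1.4339 ≈ 4204 m/s.
Total Δv = 6720 + 4204 = 10924 m/s.

Δv ≈ 10.9 km/s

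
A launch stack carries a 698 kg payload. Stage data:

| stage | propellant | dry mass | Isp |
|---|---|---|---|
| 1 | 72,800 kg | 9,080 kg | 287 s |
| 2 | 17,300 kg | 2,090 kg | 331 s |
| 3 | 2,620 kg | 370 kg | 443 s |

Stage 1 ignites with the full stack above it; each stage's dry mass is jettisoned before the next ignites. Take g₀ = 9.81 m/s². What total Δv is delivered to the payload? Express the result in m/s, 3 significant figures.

Δv ≈ 13200 m/s

Ignition mass of stage 1 = 72,800+9,080 + 17,300+2,090 + 2,620+370 + 698 = 104,958 kg.
Stage 1: m₀ = 104,958 kg, m_f = 104,958 − 72,800 = 32,158 kg; Δv = 287×9.81×ln(3.264) = 2815.5×1.1829 ≈ 3330 m/s.
Stage 2: m₀ = 23,078 kg, m_f = 23,078 − 17,300 = 5,778 kg; Δv = 331×9.81×ln(3.994) = 3247.1×1.3848 ≈ 4497 m/s.
Stage 3: m₀ = 3,688 kg, m_f = 3,688 − 2,620 = 1,068 kg; Δv = 443×9.81×ln(3.453) = 4345.8×1.2393 ≈ 5386 m/s.
Total Δv = 3330 + 4497 + 5386 = 13213 m/s.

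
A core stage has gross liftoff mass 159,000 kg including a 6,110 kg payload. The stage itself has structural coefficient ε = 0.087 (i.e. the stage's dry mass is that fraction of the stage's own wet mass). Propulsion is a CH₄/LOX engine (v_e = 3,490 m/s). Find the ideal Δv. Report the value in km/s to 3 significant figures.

Stage wet mass = m₀ − payload = 159,000 − 6,110 = 152,890 kg.
Stage dry mass = ε × stage wet mass = 0.087 × 152,890 = 13,301.4 kg.
Burnout mass m_f = stage dry + payload = 13,301.4 + 6,110 = 19,411.4 kg.
Rocket equation: Δv = v_e · ln(159,000/19,411.4) = 3490.0 × ln(8.191) = 3490.0 × 2.1030 ≈ 7340 m/s.

Δv ≈ 7.34 km/s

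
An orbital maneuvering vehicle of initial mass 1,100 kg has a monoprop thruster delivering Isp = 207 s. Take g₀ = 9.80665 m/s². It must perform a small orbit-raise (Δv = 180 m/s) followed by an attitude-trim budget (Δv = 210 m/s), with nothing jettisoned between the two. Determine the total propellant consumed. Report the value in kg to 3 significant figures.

v_e = Isp · g₀ = 207 × 9.80665 = 2030.0 m/s.
After the first burn: m = 1100 × exp(−180/2030.0) = 1100 × 0.91515 = 1,006.67 kg.
After the second burn: m = 1,006.67 × exp(−210/2030.0) = 1,006.67 × 0.90172 = 907.734 kg.
Total propellant = m₀ − m_final = 1100 − 907.734 = 192.266 kg.

total propellant consumed ≈ 192 kg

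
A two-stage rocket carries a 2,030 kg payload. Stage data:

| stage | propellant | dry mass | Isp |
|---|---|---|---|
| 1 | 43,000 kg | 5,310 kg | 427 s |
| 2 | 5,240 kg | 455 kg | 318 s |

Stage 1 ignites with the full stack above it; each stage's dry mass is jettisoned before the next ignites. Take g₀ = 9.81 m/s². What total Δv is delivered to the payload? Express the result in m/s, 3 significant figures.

Ignition mass of stage 1 = 43,000+5,310 + 5,240+455 + 2,030 = 56,035 kg.
Stage 1: m₀ = 56,035 kg, m_f = 56,035 − 43,000 = 13,035 kg; Δv = 427×9.81×ln(4.299) = 4188.9×1.4583 ≈ 6109 m/s.
Stage 2: m₀ = 7,725 kg, m_f = 7,725 − 5,240 = 2,485 kg; Δv = 318×9.81×ln(3.109) = 3119.6×1.1342 ≈ 3538 m/s.
Total Δv = 6109 + 3538 = 9647 m/s.

Δv ≈ 9650 m/s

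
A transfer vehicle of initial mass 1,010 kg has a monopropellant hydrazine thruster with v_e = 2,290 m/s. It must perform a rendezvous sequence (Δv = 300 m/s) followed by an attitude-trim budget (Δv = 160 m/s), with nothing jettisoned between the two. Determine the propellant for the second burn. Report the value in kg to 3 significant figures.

After the first burn: m = 1010 × exp(−300/2290.0) = 1010 × 0.87721 = 885.982 kg.
After the second burn: m = 885.982 × exp(−160/2290.0) = 885.982 × 0.93252 = 826.196 kg.
Second-burn propellant = 885.982 − 826.196 = 59.786 kg.

propellant for the second burn ≈ 59.8 kg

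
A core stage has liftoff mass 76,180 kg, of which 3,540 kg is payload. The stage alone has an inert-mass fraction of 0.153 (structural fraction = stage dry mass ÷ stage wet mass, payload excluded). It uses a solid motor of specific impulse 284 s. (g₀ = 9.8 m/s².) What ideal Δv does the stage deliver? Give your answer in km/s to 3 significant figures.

Δv ≈ 4.59 km/s

Stage wet mass = m₀ − payload = 76,180 − 3,540 = 72,640 kg.
Stage dry mass = ε × stage wet mass = 0.153 × 72,640 = 11,113.9 kg.
Burnout mass m_f = stage dry + payload = 11,113.9 + 3,540 = 14,653.9 kg.
v_e = Isp · g₀ = 284 × 9.8 = 2783.2 m/s.
Δv = v_e · ln(76,180/14,653.9) = 2783.2 × ln(5.199) = 2783.2 × 1.6484 ≈ 4588 m/s.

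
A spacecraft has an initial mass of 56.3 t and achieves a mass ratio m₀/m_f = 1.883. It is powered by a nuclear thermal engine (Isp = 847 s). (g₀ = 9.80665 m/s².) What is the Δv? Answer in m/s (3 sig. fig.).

Δv ≈ 5260 m/s

v_e = Isp · g₀ = 847 × 9.80665 = 8306.2 m/s.
Δv = v_e · ln(1.883) = 8306.2 × 0.6329 ≈ 5256.7 m/s.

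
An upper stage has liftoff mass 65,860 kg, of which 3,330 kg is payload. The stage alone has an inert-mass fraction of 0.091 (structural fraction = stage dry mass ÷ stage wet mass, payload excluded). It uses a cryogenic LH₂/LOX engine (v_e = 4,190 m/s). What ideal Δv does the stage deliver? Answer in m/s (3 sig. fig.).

Stage wet mass = m₀ − payload = 65,860 − 3,330 = 62,530 kg.
Stage dry mass = ε × stage wet mass = 0.091 × 62,530 = 5,690.23 kg.
Burnout mass m_f = stage dry + payload = 5,690.23 + 3,330 = 9,020.23 kg.
Δv = v_e · ln(65,860/9,020.23) = 4190.0 × ln(7.301) = 4190.0 × 1.9881 ≈ 8330 m/s.

Δv ≈ 8330 m/s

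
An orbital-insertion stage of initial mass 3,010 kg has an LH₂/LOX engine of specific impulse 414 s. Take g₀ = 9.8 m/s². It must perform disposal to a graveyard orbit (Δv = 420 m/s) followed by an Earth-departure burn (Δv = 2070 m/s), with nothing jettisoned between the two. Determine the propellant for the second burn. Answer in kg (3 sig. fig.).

propellant for the second burn ≈ 1080 kg

v_e = Isp · g₀ = 414 × 9.8 = 4057.2 m/s.
After the first burn: m = 3010 × exp(−420/4057.2) = 3010 × 0.90166 = 2,714 kg.
After the second burn: m = 2,714 × exp(−2070/4057.2) = 2,714 × 0.60037 = 1,629.4 kg.
Second-burn propellant = 2,714 − 1,629.4 = 1,084.6 kg.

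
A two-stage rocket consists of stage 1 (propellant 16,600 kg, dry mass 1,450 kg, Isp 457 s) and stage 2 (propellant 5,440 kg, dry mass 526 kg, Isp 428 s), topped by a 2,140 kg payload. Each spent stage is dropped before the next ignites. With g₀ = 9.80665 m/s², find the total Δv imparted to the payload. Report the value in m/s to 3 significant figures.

Ignition mass of stage 1 = 16,600+1,450 + 5,440+526 + 2,140 = 26,156 kg.
Stage 1: m₀ = 26,156 kg, m_f = 26,156 − 16,600 = 9,556 kg; Δv = 457×9.80665×ln(2.737) = 4481.6×1.0069 ≈ 4513 m/s.
Stage 2: m₀ = 8,106 kg, m_f = 8,106 − 5,440 = 2,666 kg; Δv = 428×9.80665×ln(3.041) = 4197.2×1.1120 ≈ 4667 m/s.
Total Δv = 4513 + 4667 = 9180 m/s.

Δv ≈ 9180 m/s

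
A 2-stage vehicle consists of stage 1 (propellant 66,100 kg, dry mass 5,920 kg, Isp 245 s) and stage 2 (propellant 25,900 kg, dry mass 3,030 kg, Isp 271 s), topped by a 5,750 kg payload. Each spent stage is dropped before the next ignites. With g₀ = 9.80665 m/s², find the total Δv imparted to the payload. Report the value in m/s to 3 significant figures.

Δv ≈ 5970 m/s

Ignition mass of stage 1 = 66,100+5,920 + 25,900+3,030 + 5,750 = 106,700 kg.
Stage 1: m₀ = 106,700 kg, m_f = 106,700 − 66,100 = 40,600 kg; Δv = 245×9.80665×ln(2.628) = 2402.6×0.9663 ≈ 2322 m/s.
Stage 2: m₀ = 34,680 kg, m_f = 34,680 − 25,900 = 8,780 kg; Δv = 271×9.80665×ln(3.95) = 2657.6×1.3737 ≈ 3651 m/s.
Total Δv = 2322 + 3651 = 5973 m/s.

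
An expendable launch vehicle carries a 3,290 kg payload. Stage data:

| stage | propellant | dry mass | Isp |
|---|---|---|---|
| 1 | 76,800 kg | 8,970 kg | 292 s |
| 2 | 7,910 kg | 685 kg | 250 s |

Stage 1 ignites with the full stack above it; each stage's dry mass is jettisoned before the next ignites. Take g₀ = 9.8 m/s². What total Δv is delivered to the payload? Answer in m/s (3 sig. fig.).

Δv ≈ 7100 m/s

Ignition mass of stage 1 = 76,800+8,970 + 7,910+685 + 3,290 = 97,655 kg.
Stage 1: m₀ = 97,655 kg, m_f = 97,655 − 76,800 = 20,855 kg; Δv = 292×9.8×ln(4.683) = 2861.6×1.5438 ≈ 4418 m/s.
Stage 2: m₀ = 11,885 kg, m_f = 11,885 − 7,910 = 3,975 kg; Δv = 250×9.8×ln(2.99) = 2450.0×1.0953 ≈ 2683 m/s.
Total Δv = 4418 + 2683 = 7101 m/s.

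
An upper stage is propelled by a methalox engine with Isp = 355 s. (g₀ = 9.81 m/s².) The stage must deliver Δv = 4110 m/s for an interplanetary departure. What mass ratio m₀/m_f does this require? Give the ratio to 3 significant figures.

mass ratio ≈ 3.25

v_e = Isp · g₀ = 355 × 9.81 = 3482.6 m/s.
By the Tsiolkovsky rocket equation, m₀/m_f = exp(Δv / v_e) = exp(4110 / 3482.6) = exp(1.1802) = 3.2549.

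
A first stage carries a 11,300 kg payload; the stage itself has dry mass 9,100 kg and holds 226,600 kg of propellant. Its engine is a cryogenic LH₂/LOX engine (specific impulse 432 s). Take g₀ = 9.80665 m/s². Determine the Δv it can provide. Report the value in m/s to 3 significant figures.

Δv ≈ 10600 m/s

v_e = Isp · g₀ = 432 × 9.80665 = 4236.5 m/s.
m₀ = payload + dry + propellant = 11,300 + 9,100 + 226,600 = 247,000 kg.
m_f = payload + dry = 11,300 + 9,100 = 20,400 kg.
Δv = v_e · ln(m₀/m_f) = 4236.5 × ln(12.11) = 4236.5 × 2.4939 ≈ 10565.1 m/s.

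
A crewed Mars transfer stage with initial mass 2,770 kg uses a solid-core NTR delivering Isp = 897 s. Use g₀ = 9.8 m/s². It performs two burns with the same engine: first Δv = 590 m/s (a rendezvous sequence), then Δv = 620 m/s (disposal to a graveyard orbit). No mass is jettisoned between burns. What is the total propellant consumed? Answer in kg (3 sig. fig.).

total propellant consumed ≈ 356 kg

v_e = Isp · g₀ = 897 × 9.8 = 8790.6 m/s.
After the first burn: m = 2770 × exp(−590/8790.6) = 2770 × 0.93509 = 2,590.2 kg.
After the second burn: m = 2,590.2 × exp(−620/8790.6) = 2,590.2 × 0.93190 = 2,413.81 kg.
Total propellant = m₀ − m_final = 2770 − 2,413.81 = 356.19 kg.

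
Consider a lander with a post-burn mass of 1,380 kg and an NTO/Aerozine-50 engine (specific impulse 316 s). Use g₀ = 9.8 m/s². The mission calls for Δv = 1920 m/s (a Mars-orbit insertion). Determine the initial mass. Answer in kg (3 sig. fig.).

v_e = Isp · g₀ = 316 × 9.8 = 3096.8 m/s.
Using Δv = v_e ln(m₀/m_f): m₀/m_f = exp(Δv / v_e) = exp(1920 / 3096.8) = exp(0.6200) = 1.8589.
m₀ = m_f × 1.8589 = 1,380 × 1.8589 = 2,565.28 kg.

initial mass ≈ 2570 kg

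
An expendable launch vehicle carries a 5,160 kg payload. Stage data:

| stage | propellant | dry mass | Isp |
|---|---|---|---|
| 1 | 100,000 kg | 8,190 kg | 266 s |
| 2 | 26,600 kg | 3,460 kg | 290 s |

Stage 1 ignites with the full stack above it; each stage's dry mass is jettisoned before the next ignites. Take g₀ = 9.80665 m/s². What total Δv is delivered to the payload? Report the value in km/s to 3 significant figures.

Δv ≈ 7.12 km/s

Ignition mass of stage 1 = 100,000+8,190 + 26,600+3,460 + 5,160 = 143,410 kg.
Stage 1: m₀ = 143,410 kg, m_f = 143,410 − 100,000 = 43,410 kg; Δv = 266×9.80665×ln(3.304) = 2608.6×1.1950 ≈ 3117 m/s.
Stage 2: m₀ = 35,220 kg, m_f = 35,220 − 26,600 = 8,620 kg; Δv = 290×9.80665×ln(4.086) = 2843.9×1.4075 ≈ 4003 m/s.
Total Δv = 3117 + 4003 = 7120 m/s.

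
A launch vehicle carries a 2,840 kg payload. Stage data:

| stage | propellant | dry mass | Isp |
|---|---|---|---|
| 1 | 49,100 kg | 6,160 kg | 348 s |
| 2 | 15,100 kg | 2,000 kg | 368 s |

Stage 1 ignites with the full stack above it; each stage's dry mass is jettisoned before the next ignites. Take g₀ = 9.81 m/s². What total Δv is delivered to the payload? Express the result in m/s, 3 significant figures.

Δv ≈ 8720 m/s

Ignition mass of stage 1 = 49,100+6,160 + 15,100+2,000 + 2,840 = 75,200 kg.
Stage 1: m₀ = 75,200 kg, m_f = 75,200 − 49,100 = 26,100 kg; Δv = 348×9.81×ln(2.881) = 3413.9×1.0582 ≈ 3613 m/s.
Stage 2: m₀ = 19,940 kg, m_f = 19,940 − 15,100 = 4,840 kg; Δv = 368×9.81×ln(4.12) = 3610.1×1.4158 ≈ 5111 m/s.
Total Δv = 3613 + 5111 = 8724 m/s.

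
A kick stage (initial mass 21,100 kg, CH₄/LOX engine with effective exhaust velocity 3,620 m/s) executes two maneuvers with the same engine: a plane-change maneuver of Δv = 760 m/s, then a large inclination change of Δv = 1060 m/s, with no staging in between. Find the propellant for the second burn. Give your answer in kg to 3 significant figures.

propellant for the second burn ≈ 4340 kg

After the first burn: m = 21100 × exp(−760/3620.0) = 21100 × 0.81063 = 17,104.3 kg.
After the second burn: m = 17,104.3 × exp(−1060/3620.0) = 17,104.3 × 0.74616 = 12,762.5 kg.
Second-burn propellant = 17,104.3 − 12,762.5 = 4,341.8 kg.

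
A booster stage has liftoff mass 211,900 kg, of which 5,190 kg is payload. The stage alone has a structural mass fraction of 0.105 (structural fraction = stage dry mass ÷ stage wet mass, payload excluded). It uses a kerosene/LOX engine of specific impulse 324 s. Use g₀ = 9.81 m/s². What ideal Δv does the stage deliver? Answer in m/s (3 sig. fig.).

Δv ≈ 6560 m/s

Stage wet mass = m₀ − payload = 211,900 − 5,190 = 206,710 kg.
Stage dry mass = ε × stage wet mass = 0.105 × 206,710 = 21,704.6 kg.
Burnout mass m_f = stage dry + payload = 21,704.6 + 5,190 = 26,894.6 kg.
v_e = Isp · g₀ = 324 × 9.81 = 3178.4 m/s.
Δv = v_e · ln(211,900/26,894.6) = 3178.4 × ln(7.879) = 3178.4 × 2.0642 ≈ 6561 m/s.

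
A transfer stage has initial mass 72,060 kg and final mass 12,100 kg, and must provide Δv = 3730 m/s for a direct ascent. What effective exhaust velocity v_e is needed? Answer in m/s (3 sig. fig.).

ln(m₀/m_f) = ln(72060/12100) = ln(5.955) = 1.7843.
Rocket equation: v_e = Δv / ln(m₀/m_f) = 3730 / 1.7843 = 2090.5 m/s.

v_e ≈ 2090 m/s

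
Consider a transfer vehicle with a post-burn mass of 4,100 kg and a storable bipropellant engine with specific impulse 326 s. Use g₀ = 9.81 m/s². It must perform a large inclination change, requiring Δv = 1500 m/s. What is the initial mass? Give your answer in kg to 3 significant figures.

v_e = Isp · g₀ = 326 × 9.81 = 3198.1 m/s.
m₀/m_f = exp(Δv / v_e) = exp(1500 / 3198.1) = exp(0.4690) = 1.5984.
m₀ = m_f × 1.5984 = 4,100 × 1.5984 = 6,553.44 kg.

initial mass ≈ 6550 kg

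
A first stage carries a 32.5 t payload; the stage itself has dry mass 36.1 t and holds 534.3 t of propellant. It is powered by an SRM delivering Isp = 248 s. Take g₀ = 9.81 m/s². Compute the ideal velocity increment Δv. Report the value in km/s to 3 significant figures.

v_e = Isp · g₀ = 248 × 9.81 = 2432.9 m/s.
m₀ = payload + dry + propellant = 32.5 + 36.1 + 534.3 = 602.9 t.
m_f = payload + dry = 32.5 + 36.1 = 68.6 t.
Δv = v_e · ln(m₀/m_f) = 2432.9 × ln(8.789) = 2432.9 × 2.1735 ≈ 5287.8 m/s.

Δv ≈ 5.29 km/s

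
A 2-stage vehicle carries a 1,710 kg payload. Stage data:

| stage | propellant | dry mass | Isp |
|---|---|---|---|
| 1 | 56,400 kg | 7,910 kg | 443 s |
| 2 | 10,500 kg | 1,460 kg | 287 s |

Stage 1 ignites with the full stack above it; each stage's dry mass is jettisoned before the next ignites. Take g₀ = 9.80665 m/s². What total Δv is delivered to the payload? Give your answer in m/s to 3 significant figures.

Ignition mass of stage 1 = 56,400+7,910 + 10,500+1,460 + 1,710 = 77,980 kg.
Stage 1: m₀ = 77,980 kg, m_f = 77,980 − 56,400 = 21,580 kg; Δv = 443×9.80665×ln(3.614) = 4344.3×1.2847 ≈ 5581 m/s.
Stage 2: m₀ = 13,670 kg, m_f = 13,670 − 10,500 = 3,170 kg; Δv = 287×9.80665×ln(4.312) = 2814.5×1.4615 ≈ 4113 m/s.
Total Δv = 5581 + 4113 = 9694 m/s.

Δv ≈ 9690 m/s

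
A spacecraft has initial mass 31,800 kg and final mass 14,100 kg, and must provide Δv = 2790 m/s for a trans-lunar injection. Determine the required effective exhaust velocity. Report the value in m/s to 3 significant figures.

ln(m₀/m_f) = ln(31800/14100) = ln(2.255) = 0.8133.
v_e = Δv / ln(m₀/m_f) = 2790 / 0.8133 = 3430.5 m/s.

v_e ≈ 3430 m/s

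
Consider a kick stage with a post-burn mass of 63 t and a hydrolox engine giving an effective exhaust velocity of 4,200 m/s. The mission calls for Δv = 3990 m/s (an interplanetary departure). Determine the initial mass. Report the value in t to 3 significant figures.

initial mass ≈ 163 t

m₀/m_f = exp(Δv / v_e) = exp(3990 / 4200.0) = exp(0.9500) = 2.5857.
m₀ = m_f × 2.5857 = 63 × 2.5857 = 162.899 t.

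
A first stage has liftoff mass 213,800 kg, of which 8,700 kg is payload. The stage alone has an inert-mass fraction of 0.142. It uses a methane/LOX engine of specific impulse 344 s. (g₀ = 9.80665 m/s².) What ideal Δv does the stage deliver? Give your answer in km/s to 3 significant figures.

Stage wet mass = m₀ − payload = 213,800 − 8,700 = 205,100 kg.
Stage dry mass = ε × stage wet mass = 0.142 × 205,100 = 29,124.2 kg.
Burnout mass m_f = stage dry + payload = 29,124.2 + 8,700 = 37,824.2 kg.
v_e = Isp · g₀ = 344 × 9.80665 = 3373.5 m/s.
Using Δv = v_e ln(m₀/m_f): Δv = v_e · ln(213,800/37,824.2) = 3373.5 × ln(5.652) = 3373.5 × 1.7321 ≈ 5843 m/s.

Δv ≈ 5.84 km/s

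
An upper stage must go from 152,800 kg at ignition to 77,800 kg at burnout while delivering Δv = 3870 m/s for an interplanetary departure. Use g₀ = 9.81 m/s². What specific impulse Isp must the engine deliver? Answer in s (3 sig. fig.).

Isp ≈ 584 s

ln(m₀/m_f) = ln(152800/77800) = ln(1.964) = 0.6750.
v_e = Δv / ln(m₀/m_f) = 3870 / 0.6750 = 5733.4 m/s.
Isp = v_e / g₀ = 5733.4 / 9.81 = 584.4 s.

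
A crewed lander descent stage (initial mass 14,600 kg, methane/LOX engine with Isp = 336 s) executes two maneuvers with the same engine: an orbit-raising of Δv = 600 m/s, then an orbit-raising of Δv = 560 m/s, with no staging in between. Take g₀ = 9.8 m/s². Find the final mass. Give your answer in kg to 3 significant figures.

v_e = Isp · g₀ = 336 × 9.8 = 3292.8 m/s.
After the first burn: m = 14600 × exp(−600/3292.8) = 14600 × 0.83342 = 12,167.9 kg.
After the second burn: m = 12,167.9 × exp(−560/3292.8) = 12,167.9 × 0.84361 = 10,265 kg.

final mass ≈ 10300 kg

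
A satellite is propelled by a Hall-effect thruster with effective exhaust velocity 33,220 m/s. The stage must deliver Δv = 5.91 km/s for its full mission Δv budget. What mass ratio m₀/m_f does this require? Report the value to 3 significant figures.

mass ratio ≈ 1.19

m₀/m_f = exp(Δv / v_e) = exp(5910 / 33220.0) = exp(0.1779) = 1.1947.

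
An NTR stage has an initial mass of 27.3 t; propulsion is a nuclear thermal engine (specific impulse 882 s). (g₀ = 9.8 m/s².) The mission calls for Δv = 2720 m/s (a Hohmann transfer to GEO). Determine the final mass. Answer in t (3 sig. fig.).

final mass ≈ 19.9 t

v_e = Isp · g₀ = 882 × 9.8 = 8643.6 m/s.
m₀/m_f = exp(Δv / v_e) = exp(2720 / 8643.6) = exp(0.3147) = 1.3698.
m_f = m₀ / 1.3698 = 27.3 / 1.3698 = 19.9299 t.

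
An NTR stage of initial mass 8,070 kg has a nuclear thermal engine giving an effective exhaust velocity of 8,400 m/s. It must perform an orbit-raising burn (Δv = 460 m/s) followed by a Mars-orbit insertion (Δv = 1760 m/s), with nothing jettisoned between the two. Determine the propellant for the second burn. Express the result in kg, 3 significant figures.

After the first burn: m = 8070 × exp(−460/8400.0) = 8070 × 0.94671 = 7,639.95 kg.
After the second burn: m = 7,639.95 × exp(−1760/8400.0) = 7,639.95 × 0.81097 = 6,195.77 kg.
Second-burn propellant = 7,639.95 − 6,195.77 = 1,444.18 kg.

propellant for the second burn ≈ 1440 kg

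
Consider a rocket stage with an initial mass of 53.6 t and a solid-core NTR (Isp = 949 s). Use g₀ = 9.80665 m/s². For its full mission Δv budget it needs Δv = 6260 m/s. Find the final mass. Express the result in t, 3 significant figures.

final mass ≈ 27.4 t

v_e = Isp · g₀ = 949 × 9.80665 = 9306.5 m/s.
From the ideal rocket equation, m₀/m_f = exp(Δv / v_e) = exp(6260 / 9306.5) = exp(0.6726) = 1.9594.
m_f = m₀ / 1.9594 = 53.6 / 1.9594 = 27.3553 t.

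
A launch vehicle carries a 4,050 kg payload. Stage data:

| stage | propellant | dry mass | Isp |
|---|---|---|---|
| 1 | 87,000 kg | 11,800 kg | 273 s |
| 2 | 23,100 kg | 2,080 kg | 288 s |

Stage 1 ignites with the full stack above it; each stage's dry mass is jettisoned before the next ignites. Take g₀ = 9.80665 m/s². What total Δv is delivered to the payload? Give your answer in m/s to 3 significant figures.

Δv ≈ 7460 m/s

Ignition mass of stage 1 = 87,000+11,800 + 23,100+2,080 + 4,050 = 128,030 kg.
Stage 1: m₀ = 128,030 kg, m_f = 128,030 − 87,000 = 41,030 kg; Δv = 273×9.80665×ln(3.12) = 2677.2×1.1380 ≈ 3047 m/s.
Stage 2: m₀ = 29,230 kg, m_f = 29,230 − 23,100 = 6,130 kg; Δv = 288×9.80665×ln(4.768) = 2824.3×1.5620 ≈ 4412 m/s.
Total Δv = 3047 + 4412 = 7459 m/s.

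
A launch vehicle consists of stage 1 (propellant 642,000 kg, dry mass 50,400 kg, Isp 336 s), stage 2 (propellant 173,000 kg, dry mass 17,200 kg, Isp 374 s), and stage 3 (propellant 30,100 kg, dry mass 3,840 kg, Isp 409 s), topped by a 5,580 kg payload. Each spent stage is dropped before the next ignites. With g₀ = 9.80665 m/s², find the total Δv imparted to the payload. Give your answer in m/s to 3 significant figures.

Δv ≈ 14800 m/s

Ignition mass of stage 1 = 642,000+50,400 + 173,000+17,200 + 30,100+3,840 + 5,580 = 922,120 kg.
Stage 1: m₀ = 922,120 kg, m_f = 922,120 − 642,000 = 280,120 kg; Δv = 336×9.80665×ln(3.292) = 3295.0×1.1915 ≈ 3926 m/s.
Stage 2: m₀ = 229,720 kg, m_f = 229,720 − 173,000 = 56,720 kg; Δv = 374×9.80665×ln(4.05) = 3667.7×1.3987 ≈ 5130 m/s.
Stage 3: m₀ = 39,520 kg, m_f = 39,520 − 30,100 = 9,420 kg; Δv = 409×9.80665×ln(4.195) = 4010.9×1.4340 ≈ 5752 m/s.
Total Δv = 3926 + 5130 + 5752 = 14808 m/s.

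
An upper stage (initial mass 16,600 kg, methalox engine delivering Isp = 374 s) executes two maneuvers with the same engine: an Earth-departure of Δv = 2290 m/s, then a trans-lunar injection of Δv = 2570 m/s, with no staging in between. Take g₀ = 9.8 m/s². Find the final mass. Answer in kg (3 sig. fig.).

v_e = Isp · g₀ = 374 × 9.8 = 3665.2 m/s.
After the first burn: m = 16600 × exp(−2290/3665.2) = 16600 × 0.53537 = 8,887.14 kg.
After the second burn: m = 8,887.14 × exp(−2570/3665.2) = 8,887.14 × 0.49599 = 4,407.93 kg.

final mass ≈ 4410 kg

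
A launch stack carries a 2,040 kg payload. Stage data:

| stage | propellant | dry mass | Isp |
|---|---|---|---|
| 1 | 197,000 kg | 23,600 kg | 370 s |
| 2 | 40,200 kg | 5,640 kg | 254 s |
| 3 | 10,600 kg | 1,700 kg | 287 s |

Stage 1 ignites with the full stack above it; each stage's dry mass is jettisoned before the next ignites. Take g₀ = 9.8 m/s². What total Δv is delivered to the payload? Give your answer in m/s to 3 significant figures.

Δv ≈ 10900 m/s

Ignition mass of stage 1 = 197,000+23,600 + 40,200+5,640 + 10,600+1,700 + 2,040 = 280,780 kg.
Stage 1: m₀ = 280,780 kg, m_f = 280,780 − 197,000 = 83,780 kg; Δv = 370×9.8×ln(3.351) = 3626.0×1.2094 ≈ 4385 m/s.
Stage 2: m₀ = 60,180 kg, m_f = 60,180 − 40,200 = 19,980 kg; Δv = 254×9.8×ln(3.012) = 2489.2×1.1026 ≈ 2745 m/s.
Stage 3: m₀ = 14,340 kg, m_f = 14,340 − 10,600 = 3,740 kg; Δv = 287×9.8×ln(3.834) = 2812.6×1.3440 ≈ 3780 m/s.
Total Δv = 4385 + 2745 + 3780 = 10910 m/s.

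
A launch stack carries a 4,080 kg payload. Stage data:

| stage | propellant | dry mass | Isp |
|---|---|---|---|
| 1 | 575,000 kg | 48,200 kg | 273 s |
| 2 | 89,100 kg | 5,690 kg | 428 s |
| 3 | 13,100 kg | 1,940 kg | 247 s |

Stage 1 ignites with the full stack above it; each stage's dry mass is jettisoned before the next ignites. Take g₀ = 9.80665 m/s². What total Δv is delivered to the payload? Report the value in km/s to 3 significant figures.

Ignition mass of stage 1 = 575,000+48,200 + 89,100+5,690 + 13,100+1,940 + 4,080 = 737,110 kg.
Stage 1: m₀ = 737,110 kg, m_f = 737,110 − 575,000 = 162,110 kg; Δv = 273×9.80665×ln(4.547) = 2677.2×1.5145 ≈ 4055 m/s.
Stage 2: m₀ = 113,910 kg, m_f = 113,910 − 89,100 = 24,810 kg; Δv = 428×9.80665×ln(4.591) = 4197.2×1.5242 ≈ 6397 m/s.
Stage 3: m₀ = 19,120 kg, m_f = 19,120 − 13,100 = 6,020 kg; Δv = 247×9.80665×ln(3.176) = 2422.2×1.1556 ≈ 2799 m/s.
Total Δv = 4055 + 6397 + 2799 = 13251 m/s.

Δv ≈ 13.3 km/s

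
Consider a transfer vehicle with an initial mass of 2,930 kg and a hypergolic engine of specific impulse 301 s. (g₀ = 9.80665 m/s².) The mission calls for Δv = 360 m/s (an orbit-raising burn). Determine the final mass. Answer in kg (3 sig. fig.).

final mass ≈ 2590 kg

v_e = Isp · g₀ = 301 × 9.80665 = 2951.8 m/s.
From the ideal rocket equation, m₀/m_f = exp(Δv / v_e) = exp(360 / 2951.8) = exp(0.1220) = 1.1297.
m_f = m₀ / 1.1297 = 2,930 / 1.1297 = 2,593.61 kg.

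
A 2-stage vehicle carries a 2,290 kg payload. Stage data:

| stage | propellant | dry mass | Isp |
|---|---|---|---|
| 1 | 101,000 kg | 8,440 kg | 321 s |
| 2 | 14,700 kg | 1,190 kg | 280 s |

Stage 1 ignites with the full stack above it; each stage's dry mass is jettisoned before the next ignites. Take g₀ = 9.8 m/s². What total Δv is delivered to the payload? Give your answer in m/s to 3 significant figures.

Δv ≈ 9470 m/s

Ignition mass of stage 1 = 101,000+8,440 + 14,700+1,190 + 2,290 = 127,620 kg.
Stage 1: m₀ = 127,620 kg, m_f = 127,620 − 101,000 = 26,620 kg; Δv = 321×9.8×ln(4.794) = 3145.8×1.5674 ≈ 4931 m/s.
Stage 2: m₀ = 18,180 kg, m_f = 18,180 − 14,700 = 3,480 kg; Δv = 280×9.8×ln(5.224) = 2744.0×1.6533 ≈ 4537 m/s.
Total Δv = 4931 + 4537 = 9468 m/s.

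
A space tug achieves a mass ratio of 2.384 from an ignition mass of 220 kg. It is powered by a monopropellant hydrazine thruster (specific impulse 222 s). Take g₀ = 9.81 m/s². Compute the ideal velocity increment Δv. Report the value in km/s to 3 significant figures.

Δv ≈ 1.89 km/s

v_e = Isp · g₀ = 222 × 9.81 = 2177.8 m/s.
Δv = v_e · ln(2.384) = 2177.8 × 0.8688 ≈ 1892.0 m/s.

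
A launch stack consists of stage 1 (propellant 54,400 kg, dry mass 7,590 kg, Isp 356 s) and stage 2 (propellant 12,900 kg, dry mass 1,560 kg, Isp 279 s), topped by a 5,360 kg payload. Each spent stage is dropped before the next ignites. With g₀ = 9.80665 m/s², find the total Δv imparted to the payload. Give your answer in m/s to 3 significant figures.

Ignition mass of stage 1 = 54,400+7,590 + 12,900+1,560 + 5,360 = 81,810 kg.
Stage 1: m₀ = 81,810 kg, m_f = 81,810 − 54,400 = 27,410 kg; Δv = 356×9.80665×ln(2.985) = 3491.2×1.0935 ≈ 3818 m/s.
Stage 2: m₀ = 19,820 kg, m_f = 19,820 − 12,900 = 6,920 kg; Δv = 279×9.80665×ln(2.864) = 2736.1×1.0523 ≈ 2879 m/s.
Total Δv = 3818 + 2879 = 6697 m/s.

Δv ≈ 6700 m/s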